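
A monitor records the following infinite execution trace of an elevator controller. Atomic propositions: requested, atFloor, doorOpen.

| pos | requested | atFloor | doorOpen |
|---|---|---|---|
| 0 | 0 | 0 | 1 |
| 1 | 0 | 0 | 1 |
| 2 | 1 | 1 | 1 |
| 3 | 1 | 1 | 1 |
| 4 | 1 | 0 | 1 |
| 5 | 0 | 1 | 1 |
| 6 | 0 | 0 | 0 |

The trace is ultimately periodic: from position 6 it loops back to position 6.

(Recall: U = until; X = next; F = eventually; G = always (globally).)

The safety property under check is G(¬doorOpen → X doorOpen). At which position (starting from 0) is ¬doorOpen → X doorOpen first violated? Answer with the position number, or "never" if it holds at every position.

6

Check ¬doorOpen → X doorOpen at each position in order: 0 ✓, 1 ✓, 2 ✓, 3 ✓, 4 ✓, 5 ✓.
At position 6 the labels are {} and the next position 6 has {}, so ¬doorOpen → X doorOpen is false there. This is the first violation.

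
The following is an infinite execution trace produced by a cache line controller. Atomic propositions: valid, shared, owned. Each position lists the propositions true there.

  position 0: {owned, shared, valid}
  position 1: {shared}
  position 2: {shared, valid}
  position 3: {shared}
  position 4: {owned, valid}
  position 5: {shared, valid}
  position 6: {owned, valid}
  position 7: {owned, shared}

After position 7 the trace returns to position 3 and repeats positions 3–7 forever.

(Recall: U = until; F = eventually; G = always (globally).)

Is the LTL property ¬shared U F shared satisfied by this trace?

Satisfied

Walking from position 0: F shared first holds at position 0, and ¬shared holds at every earlier position along the way, so ¬shared U F shared holds.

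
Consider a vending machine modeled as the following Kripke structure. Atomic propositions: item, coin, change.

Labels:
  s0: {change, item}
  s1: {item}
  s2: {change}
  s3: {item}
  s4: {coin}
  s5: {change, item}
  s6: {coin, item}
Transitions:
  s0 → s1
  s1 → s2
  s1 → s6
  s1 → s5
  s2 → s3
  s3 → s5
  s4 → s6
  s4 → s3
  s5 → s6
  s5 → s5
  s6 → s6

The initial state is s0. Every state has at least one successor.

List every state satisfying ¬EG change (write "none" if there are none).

States satisfying change: {s0, s2, s5}.
States satisfying EG change: {s5}.
States satisfying ¬EG change: {s0, s1, s2, s3, s4, s6}.

{s0, s1, s2, s3, s4, s6}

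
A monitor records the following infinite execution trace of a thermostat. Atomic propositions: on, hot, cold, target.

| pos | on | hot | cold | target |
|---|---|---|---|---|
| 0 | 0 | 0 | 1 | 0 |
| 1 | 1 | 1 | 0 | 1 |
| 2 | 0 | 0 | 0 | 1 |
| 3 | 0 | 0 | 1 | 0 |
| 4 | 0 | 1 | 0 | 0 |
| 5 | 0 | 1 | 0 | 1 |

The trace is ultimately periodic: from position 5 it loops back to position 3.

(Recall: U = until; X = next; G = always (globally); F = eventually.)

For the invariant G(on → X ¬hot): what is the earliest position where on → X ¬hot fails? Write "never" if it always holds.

on → X ¬hot holds at every position 0..5, and those are all the positions the trace ever visits, so the invariant G(on → X ¬hot) is never violated.

never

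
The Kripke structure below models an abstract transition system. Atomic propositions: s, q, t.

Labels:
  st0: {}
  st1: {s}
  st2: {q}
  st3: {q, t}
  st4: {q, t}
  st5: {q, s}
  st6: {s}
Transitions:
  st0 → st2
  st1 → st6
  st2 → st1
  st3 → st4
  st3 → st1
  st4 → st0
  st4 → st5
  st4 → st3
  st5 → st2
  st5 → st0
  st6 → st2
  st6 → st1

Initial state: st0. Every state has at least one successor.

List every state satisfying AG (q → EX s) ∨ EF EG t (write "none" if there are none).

States satisfying q → EX s: {st0, st1, st2, st3, st4, st6}.
States satisfying AG (q → EX s): {st0, st1, st2, st6}.
States satisfying EG t: {st3, st4}.
States satisfying EF EG t: {st3, st4}.
States satisfying AG (q → EX s) ∨ EF EG t: {st0, st1, st2, st3, st4, st6}.

{st0, st1, st2, st3, st4, st6}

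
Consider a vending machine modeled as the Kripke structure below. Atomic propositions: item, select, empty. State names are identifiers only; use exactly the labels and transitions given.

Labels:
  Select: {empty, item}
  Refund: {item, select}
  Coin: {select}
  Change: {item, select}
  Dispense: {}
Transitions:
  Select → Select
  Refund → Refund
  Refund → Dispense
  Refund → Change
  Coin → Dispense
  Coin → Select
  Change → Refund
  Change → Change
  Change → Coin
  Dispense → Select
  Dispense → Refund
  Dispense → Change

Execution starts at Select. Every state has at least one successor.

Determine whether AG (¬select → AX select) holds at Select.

Does not hold

States satisfying ¬select → AX select: {Refund, Coin, Change}.
States satisfying AG (¬select → AX select): ∅.
Select is reachable from Select and violates ¬select → AX select, so AG fails at Select.
Select ∉ Sat(AG (¬select → AX select)).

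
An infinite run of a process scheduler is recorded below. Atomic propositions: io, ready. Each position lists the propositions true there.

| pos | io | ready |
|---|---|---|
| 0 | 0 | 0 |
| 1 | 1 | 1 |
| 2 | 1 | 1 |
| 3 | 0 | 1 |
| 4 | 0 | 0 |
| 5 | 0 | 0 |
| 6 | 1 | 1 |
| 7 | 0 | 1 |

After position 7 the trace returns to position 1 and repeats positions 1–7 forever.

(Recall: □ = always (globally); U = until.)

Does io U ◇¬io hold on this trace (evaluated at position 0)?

Walking from position 0: ◇¬io first holds at position 0, and io holds at every earlier position along the way, so io U ◇¬io holds.

Yes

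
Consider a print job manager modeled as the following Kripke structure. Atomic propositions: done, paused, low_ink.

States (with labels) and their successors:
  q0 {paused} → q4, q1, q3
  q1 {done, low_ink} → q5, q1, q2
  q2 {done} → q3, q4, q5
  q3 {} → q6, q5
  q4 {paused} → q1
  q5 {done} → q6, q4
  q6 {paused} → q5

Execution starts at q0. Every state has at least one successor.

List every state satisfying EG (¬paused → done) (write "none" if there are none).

{q0, q1, q2, q4, q5, q6}

States satisfying ¬paused → done: {q0, q1, q2, q4, q5, q6}.
States satisfying EG (¬paused → done): {q0, q1, q2, q4, q5, q6}.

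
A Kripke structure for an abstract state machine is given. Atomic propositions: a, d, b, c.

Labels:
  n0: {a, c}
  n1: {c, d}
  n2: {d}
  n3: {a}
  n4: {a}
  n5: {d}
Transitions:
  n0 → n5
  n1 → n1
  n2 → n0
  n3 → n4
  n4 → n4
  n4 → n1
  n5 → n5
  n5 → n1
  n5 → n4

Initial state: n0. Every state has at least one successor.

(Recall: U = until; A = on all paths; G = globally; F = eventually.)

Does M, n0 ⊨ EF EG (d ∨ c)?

Yes

States satisfying EG (d ∨ c): {n0, n1, n2, n5}.
States satisfying EF EG (d ∨ c): {n0, n1, n2, n3, n4, n5}.
Some path from n0 reaches a state where EG (d ∨ c) holds.
n0 ∈ Sat(EF EG (d ∨ c)).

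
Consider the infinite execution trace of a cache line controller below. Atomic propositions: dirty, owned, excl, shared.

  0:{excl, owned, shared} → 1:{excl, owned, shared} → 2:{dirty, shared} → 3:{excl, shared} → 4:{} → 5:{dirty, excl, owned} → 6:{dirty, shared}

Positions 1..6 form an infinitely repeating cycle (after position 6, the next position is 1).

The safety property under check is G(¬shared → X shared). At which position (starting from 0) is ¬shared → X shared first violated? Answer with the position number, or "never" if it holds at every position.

Check ¬shared → X shared at each position in order: 0 ✓, 1 ✓, 2 ✓, 3 ✓.
At position 4 the labels are {} and the next position 5 has {dirty, excl, owned}, so ¬shared → X shared is false there. This is the first violation.

4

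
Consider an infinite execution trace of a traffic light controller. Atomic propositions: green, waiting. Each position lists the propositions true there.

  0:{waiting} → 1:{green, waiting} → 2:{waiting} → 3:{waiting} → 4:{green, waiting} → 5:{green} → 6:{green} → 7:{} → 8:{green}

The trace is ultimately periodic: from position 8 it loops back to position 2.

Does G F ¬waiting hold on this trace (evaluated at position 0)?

Yes

F ¬waiting holds at every position 0..8, and those are all positions ever visited, so G F ¬waiting holds.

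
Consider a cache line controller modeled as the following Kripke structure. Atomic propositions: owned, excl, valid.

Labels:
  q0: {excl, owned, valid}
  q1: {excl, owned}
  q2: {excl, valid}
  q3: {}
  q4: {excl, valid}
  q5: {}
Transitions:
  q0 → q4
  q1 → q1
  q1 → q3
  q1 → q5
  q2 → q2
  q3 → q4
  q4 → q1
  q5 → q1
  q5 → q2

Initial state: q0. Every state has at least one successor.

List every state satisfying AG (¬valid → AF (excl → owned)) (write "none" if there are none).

States satisfying ¬valid → AF (excl → owned): {q0, q1, q2, q3, q4, q5}.
States satisfying AG (¬valid → AF (excl → owned)): {q0, q1, q2, q3, q4, q5}.

{q0, q1, q2, q3, q4, q5}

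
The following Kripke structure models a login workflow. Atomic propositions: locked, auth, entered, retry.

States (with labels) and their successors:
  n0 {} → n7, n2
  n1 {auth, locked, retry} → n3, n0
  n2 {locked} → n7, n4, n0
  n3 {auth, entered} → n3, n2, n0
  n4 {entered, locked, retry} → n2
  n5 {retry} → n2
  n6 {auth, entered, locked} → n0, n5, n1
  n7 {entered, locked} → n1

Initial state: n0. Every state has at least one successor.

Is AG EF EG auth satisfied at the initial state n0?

Holds

States satisfying EF EG auth: {n0, n1, n2, n3, n4, n5, n6, n7}.
States satisfying AG EF EG auth: {n0, n1, n2, n3, n4, n5, n6, n7}.
Every state reachable from n0 satisfies EF EG auth.
n0 ∈ Sat(AG EF EG auth).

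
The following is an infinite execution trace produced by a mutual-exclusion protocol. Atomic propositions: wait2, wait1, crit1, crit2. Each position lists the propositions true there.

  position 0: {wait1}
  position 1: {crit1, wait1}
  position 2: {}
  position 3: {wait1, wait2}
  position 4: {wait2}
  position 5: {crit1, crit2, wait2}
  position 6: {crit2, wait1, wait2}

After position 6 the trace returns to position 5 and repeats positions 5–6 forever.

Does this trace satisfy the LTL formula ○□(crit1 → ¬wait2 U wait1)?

Violated

The position after 0 is 1; □(crit1 → ¬wait2 U wait1) is false there.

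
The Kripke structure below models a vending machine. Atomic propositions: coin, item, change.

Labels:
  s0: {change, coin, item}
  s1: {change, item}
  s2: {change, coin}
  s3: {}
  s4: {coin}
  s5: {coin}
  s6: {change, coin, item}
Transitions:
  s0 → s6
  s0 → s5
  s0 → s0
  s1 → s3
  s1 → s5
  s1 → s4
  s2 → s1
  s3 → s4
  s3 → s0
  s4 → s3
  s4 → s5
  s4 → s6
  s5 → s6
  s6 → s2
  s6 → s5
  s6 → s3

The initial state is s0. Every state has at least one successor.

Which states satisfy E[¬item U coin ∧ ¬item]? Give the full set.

States satisfying ¬item: {s2, s3, s4, s5}.
States satisfying coin ∧ ¬item: {s2, s4, s5}.
States satisfying E[¬item U coin ∧ ¬item]: {s2, s3, s4, s5}.

{s2, s3, s4, s5}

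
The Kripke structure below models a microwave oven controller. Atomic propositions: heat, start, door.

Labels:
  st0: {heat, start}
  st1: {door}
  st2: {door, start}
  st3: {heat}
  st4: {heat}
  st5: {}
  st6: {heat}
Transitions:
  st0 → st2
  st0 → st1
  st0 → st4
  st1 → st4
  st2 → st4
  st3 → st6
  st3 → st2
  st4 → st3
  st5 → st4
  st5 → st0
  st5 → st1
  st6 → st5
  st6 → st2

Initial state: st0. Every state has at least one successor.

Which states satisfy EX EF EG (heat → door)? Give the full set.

States satisfying EF EG (heat → door): ∅.
States satisfying EX EF EG (heat → door): ∅.

none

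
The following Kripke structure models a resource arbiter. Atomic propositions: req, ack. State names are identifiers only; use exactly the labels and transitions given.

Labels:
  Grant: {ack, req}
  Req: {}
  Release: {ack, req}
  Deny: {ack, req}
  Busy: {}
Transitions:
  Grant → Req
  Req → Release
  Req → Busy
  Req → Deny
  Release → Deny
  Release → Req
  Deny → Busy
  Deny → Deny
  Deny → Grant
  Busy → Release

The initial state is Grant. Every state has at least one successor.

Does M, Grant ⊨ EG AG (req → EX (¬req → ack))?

States satisfying AG (req → EX (¬req → ack)): ∅.
States satisfying EG AG (req → EX (¬req → ack)): ∅.
No suitable path/successor from Grant witnesses the formula.
Grant ∉ Sat(EG AG (req → EX (¬req → ack))).

Violated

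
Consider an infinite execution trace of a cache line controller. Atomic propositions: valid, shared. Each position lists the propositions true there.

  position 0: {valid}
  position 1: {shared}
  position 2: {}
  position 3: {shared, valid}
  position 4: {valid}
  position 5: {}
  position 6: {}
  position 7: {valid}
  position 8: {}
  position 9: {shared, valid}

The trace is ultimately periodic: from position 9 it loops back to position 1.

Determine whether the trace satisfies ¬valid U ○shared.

Walking from position 0: ○shared first holds at position 0, and ¬valid holds at every earlier position along the way, so ¬valid U ○shared holds.

Yes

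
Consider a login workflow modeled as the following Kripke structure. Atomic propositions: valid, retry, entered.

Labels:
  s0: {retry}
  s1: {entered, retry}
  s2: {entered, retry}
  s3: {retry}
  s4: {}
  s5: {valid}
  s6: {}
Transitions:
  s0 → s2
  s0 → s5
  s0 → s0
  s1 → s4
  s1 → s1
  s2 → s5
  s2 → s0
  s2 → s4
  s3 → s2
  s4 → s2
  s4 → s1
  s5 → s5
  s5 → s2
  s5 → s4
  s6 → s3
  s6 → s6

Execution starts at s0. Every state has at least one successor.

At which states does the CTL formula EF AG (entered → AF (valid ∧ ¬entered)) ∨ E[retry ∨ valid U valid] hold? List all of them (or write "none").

{s0, s2, s3, s5}

States satisfying AG (entered → AF (valid ∧ ¬entered)): ∅.
States satisfying EF AG (entered → AF (valid ∧ ¬entered)): ∅.
States satisfying retry ∨ valid: {s0, s1, s2, s3, s5}.
States satisfying valid: {s5}.
States satisfying E[retry ∨ valid U valid]: {s0, s2, s3, s5}.
States satisfying EF AG (entered → AF (valid ∧ ¬entered)) ∨ E[retry ∨ valid U valid]: {s0, s2, s3, s5}.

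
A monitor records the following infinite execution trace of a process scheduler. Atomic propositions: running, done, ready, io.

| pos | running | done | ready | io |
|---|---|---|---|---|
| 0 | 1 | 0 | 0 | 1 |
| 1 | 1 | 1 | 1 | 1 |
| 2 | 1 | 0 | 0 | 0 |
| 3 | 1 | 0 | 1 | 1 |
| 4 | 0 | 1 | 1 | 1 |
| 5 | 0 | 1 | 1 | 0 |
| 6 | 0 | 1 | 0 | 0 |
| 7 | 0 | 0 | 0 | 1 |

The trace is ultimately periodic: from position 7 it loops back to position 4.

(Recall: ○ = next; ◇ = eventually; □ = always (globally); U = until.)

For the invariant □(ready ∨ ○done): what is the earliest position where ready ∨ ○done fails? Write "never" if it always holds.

2

Check ready ∨ ○done at each position in order: 0 ✓, 1 ✓.
At position 2 the labels are {running} and the next position 3 has {io, ready, running}, so ready ∨ ○done is false there. This is the first violation.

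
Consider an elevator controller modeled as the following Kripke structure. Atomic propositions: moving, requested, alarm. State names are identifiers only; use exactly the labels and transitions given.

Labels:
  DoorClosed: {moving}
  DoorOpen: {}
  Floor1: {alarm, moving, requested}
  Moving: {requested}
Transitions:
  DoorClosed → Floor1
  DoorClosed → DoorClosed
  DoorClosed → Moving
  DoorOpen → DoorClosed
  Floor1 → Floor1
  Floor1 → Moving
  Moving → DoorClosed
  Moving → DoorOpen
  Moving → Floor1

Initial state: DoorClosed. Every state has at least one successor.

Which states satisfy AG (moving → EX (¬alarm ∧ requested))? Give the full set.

States satisfying moving → EX (¬alarm ∧ requested): {DoorClosed, DoorOpen, Floor1, Moving}.
States satisfying AG (moving → EX (¬alarm ∧ requested)): {DoorClosed, DoorOpen, Floor1, Moving}.

{DoorClosed, DoorOpen, Floor1, Moving}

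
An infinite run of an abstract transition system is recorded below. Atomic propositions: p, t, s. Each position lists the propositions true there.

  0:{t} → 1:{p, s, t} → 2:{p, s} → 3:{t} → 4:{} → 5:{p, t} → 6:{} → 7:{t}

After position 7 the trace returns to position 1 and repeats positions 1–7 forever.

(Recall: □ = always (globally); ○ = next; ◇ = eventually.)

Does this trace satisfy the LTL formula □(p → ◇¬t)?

Yes

p → ◇¬t holds at every position 0..7, and those are all positions ever visited, so □(p → ◇¬t) holds.
Positions where p holds: 1, 2, 5.
Check ◇¬t at each: 1→ok, 2→ok, 5→ok.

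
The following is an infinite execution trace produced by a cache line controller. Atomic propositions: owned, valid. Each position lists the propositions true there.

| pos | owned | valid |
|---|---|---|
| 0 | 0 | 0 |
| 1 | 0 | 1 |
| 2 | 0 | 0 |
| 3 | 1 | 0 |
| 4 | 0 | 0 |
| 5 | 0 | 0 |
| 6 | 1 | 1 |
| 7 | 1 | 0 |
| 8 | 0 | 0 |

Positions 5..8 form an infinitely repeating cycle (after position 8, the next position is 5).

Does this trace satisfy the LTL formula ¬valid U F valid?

Yes

Walking from position 0: F valid first holds at position 0, and ¬valid holds at every earlier position along the way, so ¬valid U F valid holds.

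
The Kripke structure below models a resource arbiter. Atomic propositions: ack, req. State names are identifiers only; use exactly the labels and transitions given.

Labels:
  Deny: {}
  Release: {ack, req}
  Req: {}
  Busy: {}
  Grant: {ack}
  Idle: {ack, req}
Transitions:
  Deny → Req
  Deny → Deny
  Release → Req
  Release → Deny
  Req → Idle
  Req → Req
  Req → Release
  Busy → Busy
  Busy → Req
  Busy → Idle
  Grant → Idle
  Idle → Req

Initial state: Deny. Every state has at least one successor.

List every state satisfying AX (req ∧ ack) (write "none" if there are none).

{Grant}

States satisfying req ∧ ack: {Release, Idle}.
States satisfying AX (req ∧ ack): {Grant}.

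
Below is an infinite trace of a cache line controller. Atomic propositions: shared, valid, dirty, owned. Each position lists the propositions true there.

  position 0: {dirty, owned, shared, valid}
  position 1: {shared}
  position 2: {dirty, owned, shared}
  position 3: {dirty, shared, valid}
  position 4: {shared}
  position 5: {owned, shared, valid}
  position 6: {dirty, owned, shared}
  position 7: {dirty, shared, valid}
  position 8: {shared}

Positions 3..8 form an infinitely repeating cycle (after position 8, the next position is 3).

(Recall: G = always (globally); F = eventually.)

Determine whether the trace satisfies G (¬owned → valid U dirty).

¬owned → valid U dirty must hold at every position from 0 onward. It fails at position 1, so G (¬owned → valid U dirty) is false.
Positions where ¬owned holds: 1, 3, 4, 7, 8.
Check valid U dirty at each: 1→fails, 3→ok, 4→fails, 7→ok, 8→fails.

Does not hold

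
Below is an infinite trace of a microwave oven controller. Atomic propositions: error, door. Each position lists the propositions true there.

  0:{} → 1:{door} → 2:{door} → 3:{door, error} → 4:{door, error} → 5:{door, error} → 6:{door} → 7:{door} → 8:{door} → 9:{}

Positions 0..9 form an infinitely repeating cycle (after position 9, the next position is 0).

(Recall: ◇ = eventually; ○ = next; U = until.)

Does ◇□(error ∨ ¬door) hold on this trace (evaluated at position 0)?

□(error ∨ ¬door) is false at every position 0..9, so it never becomes true and ◇□(error ∨ ¬door) fails.

No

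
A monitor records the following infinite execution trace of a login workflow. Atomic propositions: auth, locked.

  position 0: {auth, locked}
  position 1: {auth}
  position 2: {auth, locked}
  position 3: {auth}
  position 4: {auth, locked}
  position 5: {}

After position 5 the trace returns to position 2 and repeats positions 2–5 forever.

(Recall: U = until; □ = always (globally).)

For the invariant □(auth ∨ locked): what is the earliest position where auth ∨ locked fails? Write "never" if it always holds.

5

Check auth ∨ locked at each position in order: 0 ✓, 1 ✓, 2 ✓, 3 ✓, 4 ✓.
At position 5 the labels are {}, so auth ∨ locked is false there. This is the first violation.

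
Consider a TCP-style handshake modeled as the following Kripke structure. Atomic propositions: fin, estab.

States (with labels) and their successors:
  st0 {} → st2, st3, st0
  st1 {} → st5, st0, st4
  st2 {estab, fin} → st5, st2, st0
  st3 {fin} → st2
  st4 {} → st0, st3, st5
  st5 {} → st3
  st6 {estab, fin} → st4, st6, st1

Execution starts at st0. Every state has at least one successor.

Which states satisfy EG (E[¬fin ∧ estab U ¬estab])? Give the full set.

{st0, st1, st4}

States satisfying E[¬fin ∧ estab U ¬estab]: {st0, st1, st3, st4, st5}.
States satisfying EG (E[¬fin ∧ estab U ¬estab]): {st0, st1, st4}.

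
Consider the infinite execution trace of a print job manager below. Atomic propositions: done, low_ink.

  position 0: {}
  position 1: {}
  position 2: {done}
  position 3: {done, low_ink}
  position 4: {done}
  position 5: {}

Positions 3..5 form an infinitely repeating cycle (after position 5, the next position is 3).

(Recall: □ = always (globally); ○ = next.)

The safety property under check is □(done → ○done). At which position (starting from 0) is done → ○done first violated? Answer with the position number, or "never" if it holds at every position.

Check done → ○done at each position in order: 0 ✓, 1 ✓, 2 ✓, 3 ✓.
At position 4 the labels are {done} and the next position 5 has {}, so done → ○done is false there. This is the first violation.

4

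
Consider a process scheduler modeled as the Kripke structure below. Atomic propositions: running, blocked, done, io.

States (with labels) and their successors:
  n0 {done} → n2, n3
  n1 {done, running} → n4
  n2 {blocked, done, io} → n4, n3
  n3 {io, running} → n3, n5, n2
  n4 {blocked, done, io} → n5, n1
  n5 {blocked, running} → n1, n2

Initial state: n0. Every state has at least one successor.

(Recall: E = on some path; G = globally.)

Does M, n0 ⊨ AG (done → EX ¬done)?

States satisfying done → EX ¬done: {n0, n2, n3, n4, n5}.
States satisfying AG (done → EX ¬done): ∅.
n1 is reachable from n0 and violates done → EX ¬done, so AG fails at n0.
n0 ∉ Sat(AG (done → EX ¬done)).

Violated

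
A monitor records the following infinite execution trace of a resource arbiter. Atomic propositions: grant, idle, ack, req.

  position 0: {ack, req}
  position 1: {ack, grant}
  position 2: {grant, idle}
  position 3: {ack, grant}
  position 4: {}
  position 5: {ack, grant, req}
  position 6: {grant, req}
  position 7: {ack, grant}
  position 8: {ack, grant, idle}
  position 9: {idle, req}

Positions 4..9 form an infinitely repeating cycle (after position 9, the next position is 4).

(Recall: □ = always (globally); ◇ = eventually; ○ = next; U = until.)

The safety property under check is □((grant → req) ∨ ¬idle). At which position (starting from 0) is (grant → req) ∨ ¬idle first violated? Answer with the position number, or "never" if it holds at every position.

Check (grant → req) ∨ ¬idle at each position in order: 0 ✓, 1 ✓.
At position 2 the labels are {grant, idle}, so (grant → req) ∨ ¬idle is false there. This is the first violation.

2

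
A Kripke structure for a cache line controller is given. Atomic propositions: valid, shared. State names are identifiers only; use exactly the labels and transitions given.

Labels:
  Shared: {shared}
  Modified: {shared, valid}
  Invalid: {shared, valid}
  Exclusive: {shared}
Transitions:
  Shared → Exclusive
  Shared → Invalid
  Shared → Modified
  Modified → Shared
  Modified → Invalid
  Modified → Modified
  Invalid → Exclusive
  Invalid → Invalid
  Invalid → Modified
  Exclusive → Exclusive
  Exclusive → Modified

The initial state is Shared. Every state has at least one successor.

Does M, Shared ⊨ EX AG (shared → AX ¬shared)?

States satisfying AG (shared → AX ¬shared): ∅.
States satisfying EX AG (shared → AX ¬shared): ∅.
No suitable path/successor from Shared witnesses the formula.
Shared ∉ Sat(EX AG (shared → AX ¬shared)).

Does not hold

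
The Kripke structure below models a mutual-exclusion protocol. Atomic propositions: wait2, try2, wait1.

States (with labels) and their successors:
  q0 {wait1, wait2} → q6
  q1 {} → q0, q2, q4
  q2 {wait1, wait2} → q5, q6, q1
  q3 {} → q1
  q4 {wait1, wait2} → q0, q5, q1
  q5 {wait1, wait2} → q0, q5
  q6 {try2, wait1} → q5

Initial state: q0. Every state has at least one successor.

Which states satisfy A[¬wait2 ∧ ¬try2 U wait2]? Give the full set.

{q0, q1, q2, q3, q4, q5}

States satisfying ¬wait2 ∧ ¬try2: {q1, q3}.
States satisfying wait2: {q0, q2, q4, q5}.
States satisfying A[¬wait2 ∧ ¬try2 U wait2]: {q0, q1, q2, q3, q4, q5}.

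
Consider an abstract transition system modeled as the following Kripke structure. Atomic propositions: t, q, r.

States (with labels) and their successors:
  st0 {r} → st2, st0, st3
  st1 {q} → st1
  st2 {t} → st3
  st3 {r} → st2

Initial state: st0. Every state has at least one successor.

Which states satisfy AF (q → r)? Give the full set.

States satisfying q → r: {st0, st2, st3}.
States satisfying AF (q → r): {st0, st2, st3}.

{st0, st2, st3}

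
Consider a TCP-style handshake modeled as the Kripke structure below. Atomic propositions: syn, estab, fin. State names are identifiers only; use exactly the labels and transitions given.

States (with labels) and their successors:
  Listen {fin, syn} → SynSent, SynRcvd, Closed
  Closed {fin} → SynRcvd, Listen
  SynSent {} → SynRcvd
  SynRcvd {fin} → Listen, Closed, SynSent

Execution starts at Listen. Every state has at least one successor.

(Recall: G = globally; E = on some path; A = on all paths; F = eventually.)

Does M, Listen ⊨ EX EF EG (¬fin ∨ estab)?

States satisfying EF EG (¬fin ∨ estab): ∅.
States satisfying EX EF EG (¬fin ∨ estab): ∅.
No suitable path/successor from Listen witnesses the formula.
Listen ∉ Sat(EX EF EG (¬fin ∨ estab)).

Violated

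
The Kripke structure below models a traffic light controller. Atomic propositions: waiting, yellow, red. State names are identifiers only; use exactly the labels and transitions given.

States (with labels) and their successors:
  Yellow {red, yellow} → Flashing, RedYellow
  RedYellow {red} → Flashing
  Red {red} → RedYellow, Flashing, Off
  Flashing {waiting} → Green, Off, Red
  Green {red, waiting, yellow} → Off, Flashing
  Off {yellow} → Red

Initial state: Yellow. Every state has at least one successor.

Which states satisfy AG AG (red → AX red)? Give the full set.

none

States satisfying AG (red → AX red): ∅.
States satisfying AG AG (red → AX red): ∅.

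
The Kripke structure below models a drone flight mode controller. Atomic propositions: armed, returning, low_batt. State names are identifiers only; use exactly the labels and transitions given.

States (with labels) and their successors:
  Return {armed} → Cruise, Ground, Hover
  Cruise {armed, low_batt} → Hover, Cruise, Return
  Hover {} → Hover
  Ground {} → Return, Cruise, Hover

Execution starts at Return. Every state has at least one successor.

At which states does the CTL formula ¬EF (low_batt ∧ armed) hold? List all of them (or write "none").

States satisfying low_batt ∧ armed: {Cruise}.
States satisfying EF (low_batt ∧ armed): {Return, Cruise, Ground}.
States satisfying ¬EF (low_batt ∧ armed): {Hover}.

{Hover}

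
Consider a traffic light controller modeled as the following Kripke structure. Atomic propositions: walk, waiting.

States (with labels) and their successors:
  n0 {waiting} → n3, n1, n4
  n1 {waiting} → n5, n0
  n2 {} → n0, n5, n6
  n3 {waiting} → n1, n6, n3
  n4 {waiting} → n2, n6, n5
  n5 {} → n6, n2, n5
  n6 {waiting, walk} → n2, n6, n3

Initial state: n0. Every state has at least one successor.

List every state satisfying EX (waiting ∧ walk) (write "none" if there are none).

States satisfying waiting ∧ walk: {n6}.
States satisfying EX (waiting ∧ walk): {n2, n3, n4, n5, n6}.

{n2, n3, n4, n5, n6}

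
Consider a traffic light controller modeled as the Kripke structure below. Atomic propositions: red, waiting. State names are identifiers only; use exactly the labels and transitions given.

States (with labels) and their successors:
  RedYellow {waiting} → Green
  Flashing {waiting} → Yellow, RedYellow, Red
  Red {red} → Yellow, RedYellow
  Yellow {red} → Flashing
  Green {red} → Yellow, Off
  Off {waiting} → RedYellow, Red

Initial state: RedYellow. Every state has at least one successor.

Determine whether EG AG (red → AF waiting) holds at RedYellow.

Holds

States satisfying AG (red → AF waiting): {RedYellow, Flashing, Red, Yellow, Green, Off}.
States satisfying EG AG (red → AF waiting): {RedYellow, Flashing, Red, Yellow, Green, Off}.
RedYellow ∈ Sat(EG AG (red → AF waiting)).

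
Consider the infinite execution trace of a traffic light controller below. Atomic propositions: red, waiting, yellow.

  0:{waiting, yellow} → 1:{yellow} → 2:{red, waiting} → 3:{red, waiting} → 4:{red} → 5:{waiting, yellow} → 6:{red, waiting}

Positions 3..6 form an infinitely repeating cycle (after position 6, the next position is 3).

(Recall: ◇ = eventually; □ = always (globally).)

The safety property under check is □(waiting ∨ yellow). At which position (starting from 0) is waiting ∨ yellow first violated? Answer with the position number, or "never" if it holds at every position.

Check waiting ∨ yellow at each position in order: 0 ✓, 1 ✓, 2 ✓, 3 ✓.
At position 4 the labels are {red}, so waiting ∨ yellow is false there. This is the first violation.

4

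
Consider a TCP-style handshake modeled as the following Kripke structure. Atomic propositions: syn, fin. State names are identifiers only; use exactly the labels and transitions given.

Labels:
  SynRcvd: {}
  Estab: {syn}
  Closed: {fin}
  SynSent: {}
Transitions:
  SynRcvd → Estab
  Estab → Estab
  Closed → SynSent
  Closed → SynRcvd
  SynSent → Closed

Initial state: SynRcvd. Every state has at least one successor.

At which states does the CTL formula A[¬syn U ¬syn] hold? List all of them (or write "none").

{SynRcvd, Closed, SynSent}

States satisfying ¬syn: {SynRcvd, Closed, SynSent}.
States satisfying A[¬syn U ¬syn]: {SynRcvd, Closed, SynSent}.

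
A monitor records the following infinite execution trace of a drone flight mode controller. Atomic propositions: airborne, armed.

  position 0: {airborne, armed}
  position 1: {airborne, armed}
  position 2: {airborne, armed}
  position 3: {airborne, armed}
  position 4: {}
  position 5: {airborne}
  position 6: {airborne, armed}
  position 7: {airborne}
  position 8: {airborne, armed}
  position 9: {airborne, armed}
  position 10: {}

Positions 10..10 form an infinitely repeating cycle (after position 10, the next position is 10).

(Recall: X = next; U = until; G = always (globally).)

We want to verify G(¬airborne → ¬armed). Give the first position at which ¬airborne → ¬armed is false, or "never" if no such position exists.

¬airborne → ¬armed holds at every position 0..10, and those are all the positions the trace ever visits, so the invariant G(¬airborne → ¬armed) is never violated.

never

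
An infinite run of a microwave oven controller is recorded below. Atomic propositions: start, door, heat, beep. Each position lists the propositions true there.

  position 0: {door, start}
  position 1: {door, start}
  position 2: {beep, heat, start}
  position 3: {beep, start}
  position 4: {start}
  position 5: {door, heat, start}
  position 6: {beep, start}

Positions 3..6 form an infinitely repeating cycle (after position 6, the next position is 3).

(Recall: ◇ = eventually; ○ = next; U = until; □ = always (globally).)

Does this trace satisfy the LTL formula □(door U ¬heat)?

door U ¬heat must hold at every position from 0 onward. It fails at position 2, so □(door U ¬heat) is false.

No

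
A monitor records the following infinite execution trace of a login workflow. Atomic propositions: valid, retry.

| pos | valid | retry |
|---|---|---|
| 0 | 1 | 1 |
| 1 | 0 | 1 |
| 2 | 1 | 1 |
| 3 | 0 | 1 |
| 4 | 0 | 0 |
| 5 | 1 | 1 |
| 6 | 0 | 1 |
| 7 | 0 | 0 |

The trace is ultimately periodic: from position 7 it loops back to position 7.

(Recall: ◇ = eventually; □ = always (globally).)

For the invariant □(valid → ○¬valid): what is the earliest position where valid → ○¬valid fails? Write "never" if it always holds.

valid → ○¬valid holds at every position 0..7, and those are all the positions the trace ever visits, so the invariant □(valid → ○¬valid) is never violated.

never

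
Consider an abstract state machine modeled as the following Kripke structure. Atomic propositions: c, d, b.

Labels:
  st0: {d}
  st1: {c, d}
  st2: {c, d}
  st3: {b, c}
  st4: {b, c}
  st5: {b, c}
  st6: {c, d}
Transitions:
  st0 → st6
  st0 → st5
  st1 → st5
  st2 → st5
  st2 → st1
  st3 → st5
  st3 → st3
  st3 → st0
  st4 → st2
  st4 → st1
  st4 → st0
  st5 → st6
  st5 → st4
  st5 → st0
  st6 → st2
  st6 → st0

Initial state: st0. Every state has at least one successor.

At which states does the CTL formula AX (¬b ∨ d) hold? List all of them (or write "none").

States satisfying ¬b ∨ d: {st0, st1, st2, st6}.
States satisfying AX (¬b ∨ d): {st4, st6}.

{st4, st6}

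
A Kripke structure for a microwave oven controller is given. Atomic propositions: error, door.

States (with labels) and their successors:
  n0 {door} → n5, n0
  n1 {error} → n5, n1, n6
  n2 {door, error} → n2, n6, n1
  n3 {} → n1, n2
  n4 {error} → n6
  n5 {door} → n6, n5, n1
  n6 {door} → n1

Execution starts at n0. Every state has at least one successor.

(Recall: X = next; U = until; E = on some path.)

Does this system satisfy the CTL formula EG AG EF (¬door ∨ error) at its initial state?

Yes

States satisfying AG EF (¬door ∨ error): {n0, n1, n2, n3, n4, n5, n6}.
States satisfying EG AG EF (¬door ∨ error): {n0, n1, n2, n3, n4, n5, n6}.
n0 ∈ Sat(EG AG EF (¬door ∨ error)).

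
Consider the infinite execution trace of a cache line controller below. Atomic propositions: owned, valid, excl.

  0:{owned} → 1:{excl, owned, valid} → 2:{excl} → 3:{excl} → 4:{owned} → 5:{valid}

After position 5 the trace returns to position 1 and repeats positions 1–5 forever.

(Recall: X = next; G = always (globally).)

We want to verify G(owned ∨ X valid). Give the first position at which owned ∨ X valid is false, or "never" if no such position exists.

Check owned ∨ X valid at each position in order: 0 ✓, 1 ✓.
At position 2 the labels are {excl} and the next position 3 has {excl}, so owned ∨ X valid is false there. This is the first violation.

2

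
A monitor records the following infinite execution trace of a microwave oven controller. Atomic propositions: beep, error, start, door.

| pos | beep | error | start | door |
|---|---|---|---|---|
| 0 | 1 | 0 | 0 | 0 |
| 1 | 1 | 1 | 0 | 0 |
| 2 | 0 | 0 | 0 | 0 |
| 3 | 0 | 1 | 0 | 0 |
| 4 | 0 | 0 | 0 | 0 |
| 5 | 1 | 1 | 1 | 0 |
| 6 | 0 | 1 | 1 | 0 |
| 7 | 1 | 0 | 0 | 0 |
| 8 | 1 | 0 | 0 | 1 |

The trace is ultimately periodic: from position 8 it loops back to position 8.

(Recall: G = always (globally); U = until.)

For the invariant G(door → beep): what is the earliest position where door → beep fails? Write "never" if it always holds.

door → beep holds at every position 0..8, and those are all the positions the trace ever visits, so the invariant G(door → beep) is never violated.

never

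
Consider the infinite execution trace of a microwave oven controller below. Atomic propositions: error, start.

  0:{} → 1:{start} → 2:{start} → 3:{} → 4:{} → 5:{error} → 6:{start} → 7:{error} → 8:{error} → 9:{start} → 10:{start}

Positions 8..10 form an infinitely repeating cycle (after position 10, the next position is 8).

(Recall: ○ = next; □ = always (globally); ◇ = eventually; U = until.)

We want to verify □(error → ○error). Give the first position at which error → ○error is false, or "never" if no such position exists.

5

Check error → ○error at each position in order: 0 ✓, 1 ✓, 2 ✓, 3 ✓, 4 ✓.
At position 5 the labels are {error} and the next position 6 has {start}, so error → ○error is false there. This is the first violation.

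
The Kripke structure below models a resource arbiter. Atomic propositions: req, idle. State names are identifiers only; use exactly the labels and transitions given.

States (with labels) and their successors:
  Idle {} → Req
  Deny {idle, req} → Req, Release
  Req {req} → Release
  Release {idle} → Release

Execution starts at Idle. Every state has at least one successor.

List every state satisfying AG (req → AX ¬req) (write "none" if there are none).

{Idle, Req, Release}

States satisfying req → AX ¬req: {Idle, Req, Release}.
States satisfying AG (req → AX ¬req): {Idle, Req, Release}.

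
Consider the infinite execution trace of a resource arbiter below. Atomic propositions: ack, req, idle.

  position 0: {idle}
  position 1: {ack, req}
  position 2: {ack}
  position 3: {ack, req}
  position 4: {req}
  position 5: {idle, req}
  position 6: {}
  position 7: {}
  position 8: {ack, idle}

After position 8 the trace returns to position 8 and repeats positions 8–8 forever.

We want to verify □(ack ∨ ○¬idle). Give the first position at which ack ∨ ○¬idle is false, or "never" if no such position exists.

Check ack ∨ ○¬idle at each position in order: 0 ✓, 1 ✓, 2 ✓, 3 ✓.
At position 4 the labels are {req} and the next position 5 has {idle, req}, so ack ∨ ○¬idle is false there. This is the first violation.

4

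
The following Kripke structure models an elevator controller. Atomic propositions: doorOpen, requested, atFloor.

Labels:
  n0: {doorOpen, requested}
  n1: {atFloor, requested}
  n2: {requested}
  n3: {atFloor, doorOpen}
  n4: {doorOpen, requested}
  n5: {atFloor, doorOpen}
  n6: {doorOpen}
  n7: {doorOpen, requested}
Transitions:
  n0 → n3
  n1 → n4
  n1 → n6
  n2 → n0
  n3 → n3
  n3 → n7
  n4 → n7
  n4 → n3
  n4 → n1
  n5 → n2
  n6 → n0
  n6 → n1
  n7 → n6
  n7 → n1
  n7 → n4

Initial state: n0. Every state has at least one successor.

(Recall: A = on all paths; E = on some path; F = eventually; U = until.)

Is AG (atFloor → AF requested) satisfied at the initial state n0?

States satisfying atFloor → AF requested: {n0, n1, n2, n4, n5, n6, n7}.
States satisfying AG (atFloor → AF requested): ∅.
n3 is reachable from n0 and violates atFloor → AF requested, so AG fails at n0.
n0 ∉ Sat(AG (atFloor → AF requested)).

Violated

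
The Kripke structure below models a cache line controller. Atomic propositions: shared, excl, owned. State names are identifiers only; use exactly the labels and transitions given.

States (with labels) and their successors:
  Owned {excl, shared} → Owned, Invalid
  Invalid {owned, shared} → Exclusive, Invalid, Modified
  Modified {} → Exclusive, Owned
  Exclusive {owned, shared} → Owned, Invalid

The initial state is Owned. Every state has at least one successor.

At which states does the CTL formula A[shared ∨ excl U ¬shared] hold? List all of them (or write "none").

{Modified}

States satisfying shared ∨ excl: {Owned, Invalid, Exclusive}.
States satisfying ¬shared: {Modified}.
States satisfying A[shared ∨ excl U ¬shared]: {Modified}.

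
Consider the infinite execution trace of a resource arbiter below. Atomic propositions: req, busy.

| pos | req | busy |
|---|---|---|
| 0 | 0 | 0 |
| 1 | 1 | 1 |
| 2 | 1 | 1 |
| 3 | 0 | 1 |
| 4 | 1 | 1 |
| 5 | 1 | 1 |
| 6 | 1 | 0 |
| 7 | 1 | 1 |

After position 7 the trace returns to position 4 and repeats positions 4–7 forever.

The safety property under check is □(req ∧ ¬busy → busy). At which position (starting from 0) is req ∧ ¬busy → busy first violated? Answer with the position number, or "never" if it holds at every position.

6

Check req ∧ ¬busy → busy at each position in order: 0 ✓, 1 ✓, 2 ✓, 3 ✓, 4 ✓, 5 ✓.
At position 6 the labels are {req}, so req ∧ ¬busy → busy is false there. This is the first violation.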